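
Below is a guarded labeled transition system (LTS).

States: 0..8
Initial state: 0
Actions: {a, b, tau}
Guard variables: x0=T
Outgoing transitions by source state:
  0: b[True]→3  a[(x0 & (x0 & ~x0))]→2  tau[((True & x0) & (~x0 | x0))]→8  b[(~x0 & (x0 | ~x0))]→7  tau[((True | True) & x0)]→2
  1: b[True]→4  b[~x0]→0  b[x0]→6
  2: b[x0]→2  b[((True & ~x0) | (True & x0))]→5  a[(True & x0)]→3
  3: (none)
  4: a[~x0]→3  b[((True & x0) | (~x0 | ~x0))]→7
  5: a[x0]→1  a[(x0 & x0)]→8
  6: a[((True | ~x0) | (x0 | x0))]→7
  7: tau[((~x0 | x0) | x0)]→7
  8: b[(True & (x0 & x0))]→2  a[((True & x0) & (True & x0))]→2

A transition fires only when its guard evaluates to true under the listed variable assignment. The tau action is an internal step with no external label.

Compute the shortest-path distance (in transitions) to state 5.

Answer: 2

Trace:
Layered search for 5:
  L0 = {0}
  L1 = {2,3,8}
  L2 = {5}
first hit 5 at d=2 via tau·b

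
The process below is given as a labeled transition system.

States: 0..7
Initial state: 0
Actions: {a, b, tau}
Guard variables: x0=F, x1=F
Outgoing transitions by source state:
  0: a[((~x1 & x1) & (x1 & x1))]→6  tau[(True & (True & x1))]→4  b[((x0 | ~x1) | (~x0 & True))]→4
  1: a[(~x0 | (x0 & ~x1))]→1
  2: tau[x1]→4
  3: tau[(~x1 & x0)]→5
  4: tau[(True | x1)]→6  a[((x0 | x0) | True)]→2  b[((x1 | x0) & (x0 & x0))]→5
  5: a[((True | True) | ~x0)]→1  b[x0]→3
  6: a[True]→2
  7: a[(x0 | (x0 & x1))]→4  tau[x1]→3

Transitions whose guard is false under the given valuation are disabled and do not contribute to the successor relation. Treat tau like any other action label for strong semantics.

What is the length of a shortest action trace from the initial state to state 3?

BFS to 3:
  Layer 0: {0}
  Layer 1: {4}
  Layer 2: {2,6}
3 never appears.

Answer: UNREACHABLE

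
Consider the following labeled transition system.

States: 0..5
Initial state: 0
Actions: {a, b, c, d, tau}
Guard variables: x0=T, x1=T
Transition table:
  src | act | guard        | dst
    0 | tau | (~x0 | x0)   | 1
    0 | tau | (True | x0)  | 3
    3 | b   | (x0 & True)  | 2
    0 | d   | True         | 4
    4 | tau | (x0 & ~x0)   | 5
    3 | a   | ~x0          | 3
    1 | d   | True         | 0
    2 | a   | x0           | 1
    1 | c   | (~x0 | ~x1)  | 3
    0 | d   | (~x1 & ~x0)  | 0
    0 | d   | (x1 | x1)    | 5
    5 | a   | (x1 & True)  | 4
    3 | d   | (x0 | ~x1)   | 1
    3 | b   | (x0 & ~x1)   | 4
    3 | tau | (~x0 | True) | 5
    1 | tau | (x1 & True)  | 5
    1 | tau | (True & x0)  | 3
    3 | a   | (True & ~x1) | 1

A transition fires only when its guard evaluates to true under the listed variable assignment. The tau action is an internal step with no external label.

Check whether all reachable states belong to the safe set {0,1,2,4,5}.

Answer: INVARIANT VIOLATED at state 3

Analysis:
Safe = {0,1,2,4,5}
Reachable = {0,1,2,3,4,5}
  0: ok
  1: ok
  2: ok
  3: VIOLATES
  4: ok
  5: ok
reach 3 via tau — violates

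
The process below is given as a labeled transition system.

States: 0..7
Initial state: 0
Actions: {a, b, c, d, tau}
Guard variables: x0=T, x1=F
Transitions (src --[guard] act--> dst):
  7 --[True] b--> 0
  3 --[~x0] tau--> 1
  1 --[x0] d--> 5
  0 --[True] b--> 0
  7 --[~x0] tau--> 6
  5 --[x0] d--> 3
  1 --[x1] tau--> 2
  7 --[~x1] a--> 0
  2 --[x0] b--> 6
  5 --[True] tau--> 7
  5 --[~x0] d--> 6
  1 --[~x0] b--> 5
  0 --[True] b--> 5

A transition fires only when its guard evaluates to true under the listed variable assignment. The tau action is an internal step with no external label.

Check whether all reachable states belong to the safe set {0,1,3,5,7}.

Inv-set: {0,1,3,5,7}
Reach set: {0,3,5,7}
  0: ✓
  3: ✓
  5: ✓
  7: ✓

Answer: INVARIANT HOLDS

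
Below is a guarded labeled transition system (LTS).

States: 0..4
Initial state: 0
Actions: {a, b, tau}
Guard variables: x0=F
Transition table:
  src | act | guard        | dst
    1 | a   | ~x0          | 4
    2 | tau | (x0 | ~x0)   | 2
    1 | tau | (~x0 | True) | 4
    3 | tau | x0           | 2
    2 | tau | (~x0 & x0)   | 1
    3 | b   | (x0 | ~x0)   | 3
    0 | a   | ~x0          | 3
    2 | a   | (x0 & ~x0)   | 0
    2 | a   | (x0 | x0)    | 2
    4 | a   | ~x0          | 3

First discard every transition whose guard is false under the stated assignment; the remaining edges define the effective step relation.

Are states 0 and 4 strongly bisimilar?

Bisimulation quotient by refinement:
  P[0] = {{0,1,2,3,4}}
  P[1] = {{0,4},{1},{2},{3}}
4 equivalence class(es) (converged in 2)
0∈{0,4}, 4∈{0,4}

Answer: BISIMILAR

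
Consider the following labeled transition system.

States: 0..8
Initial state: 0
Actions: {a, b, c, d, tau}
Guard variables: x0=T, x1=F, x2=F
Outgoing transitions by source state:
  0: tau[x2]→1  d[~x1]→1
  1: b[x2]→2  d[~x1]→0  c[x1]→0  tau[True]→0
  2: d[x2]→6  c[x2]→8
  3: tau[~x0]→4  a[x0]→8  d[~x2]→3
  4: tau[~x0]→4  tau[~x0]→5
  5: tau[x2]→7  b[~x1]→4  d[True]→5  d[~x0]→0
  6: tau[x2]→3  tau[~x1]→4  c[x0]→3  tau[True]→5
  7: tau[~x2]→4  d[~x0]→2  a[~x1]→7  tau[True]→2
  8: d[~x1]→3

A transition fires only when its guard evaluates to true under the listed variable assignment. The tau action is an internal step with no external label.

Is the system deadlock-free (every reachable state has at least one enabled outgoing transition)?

Answer: DEADLOCK-FREE

Trace:
Reach set: {0,1}
  0: d→1  [deg 1]
  1: d→0  tau→0  [deg 2]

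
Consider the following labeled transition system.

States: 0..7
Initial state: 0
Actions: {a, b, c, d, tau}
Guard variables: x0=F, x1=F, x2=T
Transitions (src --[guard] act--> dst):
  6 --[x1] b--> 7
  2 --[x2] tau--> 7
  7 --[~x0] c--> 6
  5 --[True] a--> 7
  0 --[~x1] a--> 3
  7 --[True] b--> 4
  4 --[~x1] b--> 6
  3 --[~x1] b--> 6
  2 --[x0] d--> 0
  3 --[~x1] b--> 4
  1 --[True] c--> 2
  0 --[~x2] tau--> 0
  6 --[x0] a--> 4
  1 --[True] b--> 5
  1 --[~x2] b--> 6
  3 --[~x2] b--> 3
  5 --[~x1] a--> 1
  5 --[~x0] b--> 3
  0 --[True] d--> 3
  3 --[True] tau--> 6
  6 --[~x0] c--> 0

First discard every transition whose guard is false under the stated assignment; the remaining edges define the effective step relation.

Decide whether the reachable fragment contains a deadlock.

Answer: DEADLOCK-FREE

Analysis:
R = {0,3,4,6}
  0: a→3  d→3  [deg 2]
  3: b→4  b→6  tau→6  [deg 3]
  4: b→6  [deg 1]
  6: c→0  [deg 1]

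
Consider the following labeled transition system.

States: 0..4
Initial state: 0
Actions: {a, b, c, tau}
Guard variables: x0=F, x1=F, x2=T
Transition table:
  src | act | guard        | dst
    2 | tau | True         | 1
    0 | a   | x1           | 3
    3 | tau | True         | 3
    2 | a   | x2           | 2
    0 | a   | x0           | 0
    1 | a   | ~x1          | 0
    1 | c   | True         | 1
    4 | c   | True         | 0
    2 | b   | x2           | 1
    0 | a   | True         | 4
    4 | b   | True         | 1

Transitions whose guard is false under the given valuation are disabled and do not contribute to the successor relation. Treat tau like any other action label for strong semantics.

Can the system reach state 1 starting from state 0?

Answer: REACHABLE

Trace:
9 transition(s) survive guard evaluation.
L0 = {0}
L1 = {4}  total {0,4}
L2 = {1}  total {0,1,4}
Reachable = {0,1,4}
Path to 1: a·b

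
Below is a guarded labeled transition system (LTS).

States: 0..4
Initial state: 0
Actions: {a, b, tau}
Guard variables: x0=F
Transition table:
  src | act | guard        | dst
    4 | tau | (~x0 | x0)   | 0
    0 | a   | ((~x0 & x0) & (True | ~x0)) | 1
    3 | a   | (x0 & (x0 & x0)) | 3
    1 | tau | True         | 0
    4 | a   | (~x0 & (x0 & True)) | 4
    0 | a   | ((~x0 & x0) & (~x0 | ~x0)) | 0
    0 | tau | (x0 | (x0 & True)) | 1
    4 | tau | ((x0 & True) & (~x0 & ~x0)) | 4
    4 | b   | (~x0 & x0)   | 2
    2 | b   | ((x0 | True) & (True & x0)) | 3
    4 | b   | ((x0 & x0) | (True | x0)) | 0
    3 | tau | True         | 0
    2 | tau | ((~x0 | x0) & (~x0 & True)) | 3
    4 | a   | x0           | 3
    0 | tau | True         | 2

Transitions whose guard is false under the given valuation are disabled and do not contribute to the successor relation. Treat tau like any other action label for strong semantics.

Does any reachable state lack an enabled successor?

Answer: DEADLOCK-FREE

Working:
R = {0,2,3}
  0: tau→2  [1 out]
  2: tau→3  [1 out]
  3: tau→0  [1 out]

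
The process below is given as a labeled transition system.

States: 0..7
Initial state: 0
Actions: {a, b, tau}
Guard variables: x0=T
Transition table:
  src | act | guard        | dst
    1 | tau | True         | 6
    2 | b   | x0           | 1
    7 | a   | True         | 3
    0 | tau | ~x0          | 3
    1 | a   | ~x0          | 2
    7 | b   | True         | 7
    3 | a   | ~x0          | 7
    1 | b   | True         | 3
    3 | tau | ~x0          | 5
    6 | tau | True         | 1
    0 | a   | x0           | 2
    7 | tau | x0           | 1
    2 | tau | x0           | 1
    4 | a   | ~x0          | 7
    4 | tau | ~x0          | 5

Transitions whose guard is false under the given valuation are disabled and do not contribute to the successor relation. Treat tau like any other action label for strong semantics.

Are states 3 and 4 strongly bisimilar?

Refine partition for ~:
  round 0: {{0,1,2,3,4,5,6,7}}
  round 1: {{0},{1,2},{3,4,5},{6},{7}}
  round 2: {{0},{1},{2},{3,4,5},{6},{7}}
6 equivalence class(es) (converged in 3)
class of 3: {3,4,5}; class of 4: {3,4,5}

Answer: BISIMILAR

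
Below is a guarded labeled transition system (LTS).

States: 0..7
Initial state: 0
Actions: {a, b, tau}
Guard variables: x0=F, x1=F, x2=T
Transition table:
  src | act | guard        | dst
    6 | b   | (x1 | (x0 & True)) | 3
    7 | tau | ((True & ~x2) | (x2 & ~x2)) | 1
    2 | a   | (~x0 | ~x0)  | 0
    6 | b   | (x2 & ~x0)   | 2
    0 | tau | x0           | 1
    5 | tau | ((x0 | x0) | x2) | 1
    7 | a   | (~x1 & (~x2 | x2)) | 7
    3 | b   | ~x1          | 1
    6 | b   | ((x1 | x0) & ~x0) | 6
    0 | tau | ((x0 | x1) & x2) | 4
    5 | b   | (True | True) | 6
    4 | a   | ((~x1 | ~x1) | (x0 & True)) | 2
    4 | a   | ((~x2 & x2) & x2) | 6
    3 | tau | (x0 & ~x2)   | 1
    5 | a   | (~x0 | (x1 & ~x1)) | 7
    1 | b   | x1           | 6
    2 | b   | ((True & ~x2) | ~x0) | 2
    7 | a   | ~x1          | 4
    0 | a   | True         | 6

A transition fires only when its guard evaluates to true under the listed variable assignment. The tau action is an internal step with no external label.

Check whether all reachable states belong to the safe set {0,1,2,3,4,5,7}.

Inv-set: {0,1,2,3,4,5,7}
Reach set: {0,2,6}
  0: ok
  2: ok
  6: ✗ unsafe
counterexample path to 6: a

Answer: INVARIANT VIOLATED at state 6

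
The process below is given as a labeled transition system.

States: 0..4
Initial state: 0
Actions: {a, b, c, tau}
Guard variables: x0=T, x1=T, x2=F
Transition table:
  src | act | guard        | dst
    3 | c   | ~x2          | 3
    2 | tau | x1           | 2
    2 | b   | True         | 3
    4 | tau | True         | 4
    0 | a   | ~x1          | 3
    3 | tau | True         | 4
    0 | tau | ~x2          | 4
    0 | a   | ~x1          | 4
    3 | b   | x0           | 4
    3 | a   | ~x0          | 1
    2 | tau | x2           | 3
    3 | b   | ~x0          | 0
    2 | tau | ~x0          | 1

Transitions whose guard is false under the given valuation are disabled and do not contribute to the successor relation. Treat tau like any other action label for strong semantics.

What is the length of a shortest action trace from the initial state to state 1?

Layered search for 1:
  Layer 0: {0}
  Layer 1: {4}
1 never appears.

Answer: UNREACHABLE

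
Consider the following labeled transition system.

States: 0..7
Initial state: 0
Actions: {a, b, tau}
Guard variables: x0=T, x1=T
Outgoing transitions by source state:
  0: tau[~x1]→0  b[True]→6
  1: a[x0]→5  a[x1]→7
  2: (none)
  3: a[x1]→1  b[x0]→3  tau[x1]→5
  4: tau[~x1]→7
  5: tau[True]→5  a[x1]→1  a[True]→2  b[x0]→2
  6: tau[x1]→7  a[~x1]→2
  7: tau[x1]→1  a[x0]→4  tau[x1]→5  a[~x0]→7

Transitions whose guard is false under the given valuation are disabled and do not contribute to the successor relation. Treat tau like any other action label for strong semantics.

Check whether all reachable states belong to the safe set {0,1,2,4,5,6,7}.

Inv-set: {0,1,2,4,5,6,7}
R = {0,1,2,4,5,6,7}
  0: ✓
  1: ✓
  2: ✓
  4: ✓
  5: ✓
  6: ✓
  7: ✓

Answer: INVARIANT HOLDS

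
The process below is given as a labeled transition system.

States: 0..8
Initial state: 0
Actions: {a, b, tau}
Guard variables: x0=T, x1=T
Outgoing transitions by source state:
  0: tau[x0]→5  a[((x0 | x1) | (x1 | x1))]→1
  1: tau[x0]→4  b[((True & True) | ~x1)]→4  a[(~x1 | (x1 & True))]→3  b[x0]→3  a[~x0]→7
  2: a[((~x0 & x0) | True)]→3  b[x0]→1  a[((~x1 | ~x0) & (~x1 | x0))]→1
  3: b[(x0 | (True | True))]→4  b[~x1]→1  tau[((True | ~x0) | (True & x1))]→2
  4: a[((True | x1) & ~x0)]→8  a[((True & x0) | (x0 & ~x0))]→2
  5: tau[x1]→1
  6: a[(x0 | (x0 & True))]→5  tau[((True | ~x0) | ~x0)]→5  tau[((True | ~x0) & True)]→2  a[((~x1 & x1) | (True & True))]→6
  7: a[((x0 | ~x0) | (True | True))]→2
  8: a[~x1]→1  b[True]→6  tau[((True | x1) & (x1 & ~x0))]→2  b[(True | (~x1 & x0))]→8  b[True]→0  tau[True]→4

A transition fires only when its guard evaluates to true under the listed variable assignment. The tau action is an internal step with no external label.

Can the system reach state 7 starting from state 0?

Answer: UNREACHABLE

Analysis:
After dropping false guards: 21 live edges.
depth 0: {0}
depth 1: {1,5}  now seen {0,1,5}
depth 2: {3,4}  now seen {0,1,3,4,5}
depth 3: {2}  now seen {0,1,2,3,4,5}
R = {0,1,2,3,4,5}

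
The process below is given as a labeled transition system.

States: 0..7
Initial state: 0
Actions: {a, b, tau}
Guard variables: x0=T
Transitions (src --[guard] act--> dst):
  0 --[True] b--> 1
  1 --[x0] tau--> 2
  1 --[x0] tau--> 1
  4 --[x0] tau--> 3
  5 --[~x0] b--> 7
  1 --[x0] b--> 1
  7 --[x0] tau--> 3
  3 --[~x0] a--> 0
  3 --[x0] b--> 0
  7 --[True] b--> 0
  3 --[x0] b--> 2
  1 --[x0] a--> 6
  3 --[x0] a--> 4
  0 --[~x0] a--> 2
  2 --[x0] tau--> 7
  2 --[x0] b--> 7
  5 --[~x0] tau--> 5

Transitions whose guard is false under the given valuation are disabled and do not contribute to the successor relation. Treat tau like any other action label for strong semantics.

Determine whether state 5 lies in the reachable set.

Answer: UNREACHABLE

Analysis:
13 transition(s) survive guard evaluation.
Layer 0: {0}
Layer 1: {1}  now seen {0,1}
Layer 2: {2,6}  now seen {0,1,2,6}
Layer 3: {7}  now seen {0,1,2,6,7}
Layer 4: {3}  now seen {0,1,2,3,6,7}
Layer 5: {4}  now seen {0,1,2,3,4,6,7}
Reach set: {0,1,2,3,4,6,7}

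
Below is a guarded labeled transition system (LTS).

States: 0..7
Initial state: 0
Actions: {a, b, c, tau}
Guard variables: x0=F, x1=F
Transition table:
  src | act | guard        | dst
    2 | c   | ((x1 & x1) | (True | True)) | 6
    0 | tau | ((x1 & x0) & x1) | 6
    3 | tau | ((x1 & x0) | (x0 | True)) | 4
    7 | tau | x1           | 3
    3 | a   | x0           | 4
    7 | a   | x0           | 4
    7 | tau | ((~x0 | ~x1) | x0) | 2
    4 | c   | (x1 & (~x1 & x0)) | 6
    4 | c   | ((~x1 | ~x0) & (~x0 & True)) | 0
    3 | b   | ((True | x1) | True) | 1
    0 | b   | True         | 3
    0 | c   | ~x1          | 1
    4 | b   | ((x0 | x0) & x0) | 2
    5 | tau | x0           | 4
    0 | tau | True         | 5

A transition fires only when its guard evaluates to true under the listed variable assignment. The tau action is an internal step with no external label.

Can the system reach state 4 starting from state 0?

Answer: REACHABLE

Analysis:
After dropping false guards: 8 live edges.
Layer 0: {0}
Layer 1: {1,3,5}  cumulative {0,1,3,5}
Layer 2: {4}  cumulative {0,1,3,4,5}
Reach set: {0,1,3,4,5}
witness 4: b·tau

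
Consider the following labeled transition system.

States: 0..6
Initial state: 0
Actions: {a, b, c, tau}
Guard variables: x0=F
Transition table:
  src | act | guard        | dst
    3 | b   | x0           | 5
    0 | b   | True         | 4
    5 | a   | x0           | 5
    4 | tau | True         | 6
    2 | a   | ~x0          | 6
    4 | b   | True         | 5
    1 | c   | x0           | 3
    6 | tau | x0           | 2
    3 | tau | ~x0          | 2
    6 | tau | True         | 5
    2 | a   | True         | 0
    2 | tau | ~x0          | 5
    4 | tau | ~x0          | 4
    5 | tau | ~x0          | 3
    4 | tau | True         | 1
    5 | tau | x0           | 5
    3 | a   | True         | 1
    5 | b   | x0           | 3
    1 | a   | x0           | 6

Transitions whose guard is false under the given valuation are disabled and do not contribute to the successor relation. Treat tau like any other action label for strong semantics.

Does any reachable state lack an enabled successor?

R = {0,1,2,3,4,5,6}
  0: b→4  [1 exit(s)]
  1: ∅  [no exit]
  2: a→0  a→6  tau→5  [3 exit(s)]
  3: a→1  tau→2  [2 exit(s)]
  4: b→5  tau→1  tau→4  tau→6  [4 exit(s)]
  5: tau→3  [1 exit(s)]
  6: tau→5  [1 exit(s)]
Path to 1: b·tau

Answer: DEADLOCK at state 1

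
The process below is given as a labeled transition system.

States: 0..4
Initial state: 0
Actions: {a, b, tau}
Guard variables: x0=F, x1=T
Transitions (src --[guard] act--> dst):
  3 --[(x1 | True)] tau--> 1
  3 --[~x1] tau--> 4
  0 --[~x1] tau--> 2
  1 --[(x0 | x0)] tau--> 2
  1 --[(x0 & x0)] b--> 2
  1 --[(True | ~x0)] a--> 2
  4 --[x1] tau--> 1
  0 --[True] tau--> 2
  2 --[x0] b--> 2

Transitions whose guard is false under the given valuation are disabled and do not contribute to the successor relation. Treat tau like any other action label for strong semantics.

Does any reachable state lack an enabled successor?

Answer: DEADLOCK at state 2

Trace:
Reach set: {0,2}
  0: tau→2  [deg 1]
  2: ∅  [no exit]
witness 2: tau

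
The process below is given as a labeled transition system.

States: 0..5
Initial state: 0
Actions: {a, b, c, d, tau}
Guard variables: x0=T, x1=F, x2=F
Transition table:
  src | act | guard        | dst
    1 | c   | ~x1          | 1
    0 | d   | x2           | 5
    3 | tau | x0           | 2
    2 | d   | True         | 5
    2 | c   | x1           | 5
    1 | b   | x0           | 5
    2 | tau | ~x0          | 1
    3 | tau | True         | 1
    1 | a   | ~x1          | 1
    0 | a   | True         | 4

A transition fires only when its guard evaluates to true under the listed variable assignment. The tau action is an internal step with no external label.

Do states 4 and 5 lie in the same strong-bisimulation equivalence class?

Answer: BISIMILAR

Analysis:
Bisimulation quotient by refinement:
  round 0: {{0,1,2,3,4,5}}
  round 1: {{0},{1},{2},{3},{4,5}}
Fixed point at round 2; 5 class(es).
[4]={4,5}  [5]={4,5}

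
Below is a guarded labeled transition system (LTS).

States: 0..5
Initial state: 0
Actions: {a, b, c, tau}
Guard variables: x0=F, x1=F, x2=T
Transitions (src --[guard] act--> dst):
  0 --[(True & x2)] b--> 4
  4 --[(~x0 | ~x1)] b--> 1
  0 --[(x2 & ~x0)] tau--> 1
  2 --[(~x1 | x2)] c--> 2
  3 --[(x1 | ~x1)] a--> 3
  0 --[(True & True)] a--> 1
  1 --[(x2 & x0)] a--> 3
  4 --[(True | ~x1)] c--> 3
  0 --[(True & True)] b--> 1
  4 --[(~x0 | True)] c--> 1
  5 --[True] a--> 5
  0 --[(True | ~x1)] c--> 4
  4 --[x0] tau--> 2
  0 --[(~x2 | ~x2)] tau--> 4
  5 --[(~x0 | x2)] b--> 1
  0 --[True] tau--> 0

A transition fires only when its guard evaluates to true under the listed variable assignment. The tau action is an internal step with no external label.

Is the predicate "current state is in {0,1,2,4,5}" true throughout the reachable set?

Safe = {0,1,2,4,5}
R = {0,1,3,4}
  0: ✓
  1: ✓
  3: ✗ unsafe
  4: ✓
reach 3 via b·c — violates

Answer: INVARIANT VIOLATED at state 3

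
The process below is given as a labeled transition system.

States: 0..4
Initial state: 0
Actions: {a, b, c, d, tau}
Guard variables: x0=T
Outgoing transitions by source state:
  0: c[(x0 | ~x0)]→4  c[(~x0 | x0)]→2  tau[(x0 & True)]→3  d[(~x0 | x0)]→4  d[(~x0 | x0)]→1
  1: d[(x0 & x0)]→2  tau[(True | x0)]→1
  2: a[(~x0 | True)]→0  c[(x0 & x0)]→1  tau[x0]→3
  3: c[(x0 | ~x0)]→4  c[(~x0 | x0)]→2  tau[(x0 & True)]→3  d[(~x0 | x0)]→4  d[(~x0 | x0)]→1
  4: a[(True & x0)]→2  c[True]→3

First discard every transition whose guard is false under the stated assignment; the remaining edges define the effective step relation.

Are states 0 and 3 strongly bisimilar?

Bisimulation quotient by refinement:
  π0 = {{0,1,2,3,4}}
  π1 = {{0,3},{1},{2},{4}}
Fixed point at round 2; 4 class(es).
0∈{0,3}, 3∈{0,3}

Answer: BISIMILAR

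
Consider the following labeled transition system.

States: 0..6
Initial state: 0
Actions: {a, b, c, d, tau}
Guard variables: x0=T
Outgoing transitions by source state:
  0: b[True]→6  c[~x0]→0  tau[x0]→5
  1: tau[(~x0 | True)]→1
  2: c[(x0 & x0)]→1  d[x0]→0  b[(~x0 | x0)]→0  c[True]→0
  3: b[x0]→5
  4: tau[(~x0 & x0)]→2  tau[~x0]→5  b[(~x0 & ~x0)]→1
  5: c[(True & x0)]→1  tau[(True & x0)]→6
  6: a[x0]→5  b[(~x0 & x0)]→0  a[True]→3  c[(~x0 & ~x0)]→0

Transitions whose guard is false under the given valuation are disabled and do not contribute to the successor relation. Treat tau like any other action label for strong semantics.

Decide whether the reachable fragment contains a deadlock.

Answer: DEADLOCK-FREE

Trace:
Reach set: {0,1,3,5,6}
  0: b→6  tau→5  [2 out]
  1: tau→1  [1 out]
  3: b→5  [1 out]
  5: c→1  tau→6  [2 out]
  6: a→3  a→5  [2 out]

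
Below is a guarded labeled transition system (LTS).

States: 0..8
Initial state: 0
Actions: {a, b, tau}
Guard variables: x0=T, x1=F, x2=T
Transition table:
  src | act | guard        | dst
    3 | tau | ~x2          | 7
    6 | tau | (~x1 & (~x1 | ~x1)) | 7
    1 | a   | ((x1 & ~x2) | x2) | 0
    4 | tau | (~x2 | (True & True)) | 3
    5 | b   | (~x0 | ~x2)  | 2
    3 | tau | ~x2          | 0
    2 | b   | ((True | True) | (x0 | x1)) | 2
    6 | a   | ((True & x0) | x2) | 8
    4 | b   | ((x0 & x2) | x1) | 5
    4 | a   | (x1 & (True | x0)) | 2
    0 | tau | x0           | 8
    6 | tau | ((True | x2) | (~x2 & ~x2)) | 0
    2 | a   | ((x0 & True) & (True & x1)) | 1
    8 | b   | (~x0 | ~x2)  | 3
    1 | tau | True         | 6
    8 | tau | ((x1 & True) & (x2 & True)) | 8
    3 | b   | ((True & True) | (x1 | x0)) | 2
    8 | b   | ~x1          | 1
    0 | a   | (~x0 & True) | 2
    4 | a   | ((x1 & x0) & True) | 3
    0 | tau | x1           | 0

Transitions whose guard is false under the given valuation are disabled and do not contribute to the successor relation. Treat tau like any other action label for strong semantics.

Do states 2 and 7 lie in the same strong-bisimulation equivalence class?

Refine partition for ~:
  π0 = {{0,1,2,3,4,5,6,7,8}}
  π1 = {{0},{1,6},{2,3,8},{4},{5,7}}
  π2 = {{0},{1},{2,3},{4},{5,7},{6},{8}}
Fixed point at round 3; 7 class(es).
2∈{2,3}, 7∈{5,7}

Answer: NOT BISIMILAR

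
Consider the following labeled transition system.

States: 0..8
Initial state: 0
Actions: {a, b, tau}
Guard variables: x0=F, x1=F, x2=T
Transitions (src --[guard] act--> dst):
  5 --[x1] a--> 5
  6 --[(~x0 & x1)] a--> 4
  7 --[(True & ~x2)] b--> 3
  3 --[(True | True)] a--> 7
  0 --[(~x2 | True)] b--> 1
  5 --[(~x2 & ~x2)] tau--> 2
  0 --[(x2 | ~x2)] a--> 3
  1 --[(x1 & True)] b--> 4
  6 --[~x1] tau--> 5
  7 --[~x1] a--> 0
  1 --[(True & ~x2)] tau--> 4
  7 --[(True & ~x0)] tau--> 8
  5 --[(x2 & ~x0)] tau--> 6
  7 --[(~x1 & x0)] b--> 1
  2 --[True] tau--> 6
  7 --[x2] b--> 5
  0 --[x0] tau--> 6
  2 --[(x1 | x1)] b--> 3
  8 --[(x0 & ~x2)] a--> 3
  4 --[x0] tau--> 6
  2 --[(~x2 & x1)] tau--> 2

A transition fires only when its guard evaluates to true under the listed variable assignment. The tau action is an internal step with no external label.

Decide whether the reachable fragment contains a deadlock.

Reachable = {0,1,3,5,6,7,8}
  0: a→3  b→1  [deg 2]
  1: ∅  [STUCK]
  3: a→7  [deg 1]
  5: tau→6  [deg 1]
  6: tau→5  [deg 1]
  7: a→0  b→5  tau→8  [deg 3]
  8: ∅  [STUCK]
witness 1: b

Answer: DEADLOCK at state 1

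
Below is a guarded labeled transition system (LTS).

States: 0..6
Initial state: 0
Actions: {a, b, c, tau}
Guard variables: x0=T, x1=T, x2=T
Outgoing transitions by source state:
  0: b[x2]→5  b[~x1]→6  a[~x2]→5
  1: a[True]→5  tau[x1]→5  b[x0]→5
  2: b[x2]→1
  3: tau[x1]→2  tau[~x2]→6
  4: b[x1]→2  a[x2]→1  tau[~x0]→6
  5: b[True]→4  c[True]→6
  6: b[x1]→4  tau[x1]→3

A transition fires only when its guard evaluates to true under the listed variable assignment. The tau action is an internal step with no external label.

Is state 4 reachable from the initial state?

Answer: REACHABLE

Trace:
After dropping false guards: 12 live edges.
depth 0: {0}
depth 1: {5}  total {0,5}
depth 2: {4,6}  total {0,4,5,6}
depth 3: {1,2,3}  total {0,1,2,3,4,5,6}
Reachable = {0,1,2,3,4,5,6}
Path to 4: b·b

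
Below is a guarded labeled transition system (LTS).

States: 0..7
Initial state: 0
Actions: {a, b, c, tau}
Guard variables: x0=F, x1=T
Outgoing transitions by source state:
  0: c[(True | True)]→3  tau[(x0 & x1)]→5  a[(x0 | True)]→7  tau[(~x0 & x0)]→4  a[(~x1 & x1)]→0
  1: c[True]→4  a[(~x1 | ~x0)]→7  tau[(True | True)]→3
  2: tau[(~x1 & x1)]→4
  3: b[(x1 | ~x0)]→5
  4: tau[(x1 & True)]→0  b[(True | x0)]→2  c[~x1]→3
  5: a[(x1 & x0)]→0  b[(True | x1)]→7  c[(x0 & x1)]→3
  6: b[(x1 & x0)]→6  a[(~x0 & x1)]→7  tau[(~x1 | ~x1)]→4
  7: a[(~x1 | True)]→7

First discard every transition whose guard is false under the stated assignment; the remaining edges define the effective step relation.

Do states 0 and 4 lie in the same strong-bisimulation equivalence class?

Bisimulation quotient by refinement:
  π0 = {{0,1,2,3,4,5,6,7}}
  π1 = {{0},{1},{2},{3,5},{4},{6,7}}
  π2 = {{0},{1},{2},{3},{4},{5},{6,7}}
7 equivalence class(es) (converged in 3)
class of 0: {0}; class of 4: {4}

Answer: NOT BISIMILAR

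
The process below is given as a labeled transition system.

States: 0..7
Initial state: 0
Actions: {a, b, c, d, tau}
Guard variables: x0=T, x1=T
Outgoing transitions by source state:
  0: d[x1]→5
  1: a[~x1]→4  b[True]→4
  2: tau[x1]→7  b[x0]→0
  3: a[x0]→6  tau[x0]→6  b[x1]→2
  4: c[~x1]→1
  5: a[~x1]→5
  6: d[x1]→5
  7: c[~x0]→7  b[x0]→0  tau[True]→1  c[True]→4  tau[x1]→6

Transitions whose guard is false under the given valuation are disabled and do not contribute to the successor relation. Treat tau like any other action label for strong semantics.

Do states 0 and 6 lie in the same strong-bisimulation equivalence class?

Compute ~ classes (split until stable):
  round 0: {{0,1,2,3,4,5,6,7}}
  round 1: {{0,6},{1},{2},{3},{4,5},{7}}
Fixed point at round 2; 6 class(es).
class of 0: {0,6}; class of 6: {0,6}

Answer: BISIMILAR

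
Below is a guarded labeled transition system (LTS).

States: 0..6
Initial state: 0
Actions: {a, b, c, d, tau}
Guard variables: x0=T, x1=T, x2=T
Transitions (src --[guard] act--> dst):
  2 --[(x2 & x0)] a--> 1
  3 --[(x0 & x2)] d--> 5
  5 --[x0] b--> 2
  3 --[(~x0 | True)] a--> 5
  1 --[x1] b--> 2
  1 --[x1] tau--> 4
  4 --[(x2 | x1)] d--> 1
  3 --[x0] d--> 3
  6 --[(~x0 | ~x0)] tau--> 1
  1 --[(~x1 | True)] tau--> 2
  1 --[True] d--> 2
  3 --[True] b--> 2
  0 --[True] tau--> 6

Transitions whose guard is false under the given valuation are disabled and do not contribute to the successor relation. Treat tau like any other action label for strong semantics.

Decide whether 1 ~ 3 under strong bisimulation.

Bisimulation quotient by refinement:
  round 0: {{0,1,2,3,4,5,6}}
  round 1: {{0},{1},{2},{3},{4},{5},{6}}
stable after 2 split(s): 7 block(s)
[1]={1}  [3]={3}

Answer: NOT BISIMILAR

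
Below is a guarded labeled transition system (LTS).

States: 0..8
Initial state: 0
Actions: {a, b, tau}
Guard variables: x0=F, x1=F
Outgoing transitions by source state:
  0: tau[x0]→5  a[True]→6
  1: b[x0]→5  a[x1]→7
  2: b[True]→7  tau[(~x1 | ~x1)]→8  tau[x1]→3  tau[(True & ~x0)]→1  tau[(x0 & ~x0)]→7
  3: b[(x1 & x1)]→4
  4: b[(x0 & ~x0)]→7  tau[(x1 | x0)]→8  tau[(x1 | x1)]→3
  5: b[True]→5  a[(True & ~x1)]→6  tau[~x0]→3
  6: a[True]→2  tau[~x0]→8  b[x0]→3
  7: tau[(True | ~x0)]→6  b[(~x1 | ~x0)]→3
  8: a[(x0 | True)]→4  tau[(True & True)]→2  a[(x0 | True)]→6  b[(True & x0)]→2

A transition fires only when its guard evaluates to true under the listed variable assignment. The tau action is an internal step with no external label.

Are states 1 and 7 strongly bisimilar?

Answer: NOT BISIMILAR

Analysis:
Bisimulation quotient by refinement:
  round 0: {{0,1,2,3,4,5,6,7,8}}
  round 1: {{0},{1,3,4},{2,7},{5},{6,8}}
  round 2: {{0},{1,3,4},{2},{5},{6},{7},{8}}
7 equivalence class(es) (converged in 3)
1∈{1,3,4}, 7∈{7}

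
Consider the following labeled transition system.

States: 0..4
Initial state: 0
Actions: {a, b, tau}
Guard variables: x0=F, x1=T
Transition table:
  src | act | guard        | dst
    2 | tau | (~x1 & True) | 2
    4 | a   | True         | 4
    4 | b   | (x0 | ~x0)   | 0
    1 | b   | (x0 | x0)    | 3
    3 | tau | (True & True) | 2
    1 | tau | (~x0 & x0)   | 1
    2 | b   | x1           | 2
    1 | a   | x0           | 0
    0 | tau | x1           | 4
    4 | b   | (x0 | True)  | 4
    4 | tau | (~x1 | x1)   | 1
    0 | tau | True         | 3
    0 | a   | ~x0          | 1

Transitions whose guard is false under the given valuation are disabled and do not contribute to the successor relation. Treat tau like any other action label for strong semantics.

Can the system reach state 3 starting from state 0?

Answer: REACHABLE

Working:
Guard filter leaves 9 enabled edge(s).
depth 0: {0}
depth 1: {1,3,4}  cumulative {0,1,3,4}
depth 2: {2}  cumulative {0,1,2,3,4}
Reachable = {0,1,2,3,4}
Path to 3: tau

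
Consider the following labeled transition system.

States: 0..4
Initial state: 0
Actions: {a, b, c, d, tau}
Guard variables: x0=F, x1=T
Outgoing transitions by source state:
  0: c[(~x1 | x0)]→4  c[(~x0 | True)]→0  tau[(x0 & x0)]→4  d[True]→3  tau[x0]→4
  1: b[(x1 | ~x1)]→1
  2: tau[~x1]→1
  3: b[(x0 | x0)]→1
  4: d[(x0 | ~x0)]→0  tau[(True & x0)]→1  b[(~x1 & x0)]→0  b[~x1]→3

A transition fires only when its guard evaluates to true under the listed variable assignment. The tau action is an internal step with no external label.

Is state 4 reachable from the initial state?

Answer: UNREACHABLE

Trace:
After dropping false guards: 4 live edges.
L0 = {0}
L1 = {3}  now seen {0,3}
Reach set: {0,3}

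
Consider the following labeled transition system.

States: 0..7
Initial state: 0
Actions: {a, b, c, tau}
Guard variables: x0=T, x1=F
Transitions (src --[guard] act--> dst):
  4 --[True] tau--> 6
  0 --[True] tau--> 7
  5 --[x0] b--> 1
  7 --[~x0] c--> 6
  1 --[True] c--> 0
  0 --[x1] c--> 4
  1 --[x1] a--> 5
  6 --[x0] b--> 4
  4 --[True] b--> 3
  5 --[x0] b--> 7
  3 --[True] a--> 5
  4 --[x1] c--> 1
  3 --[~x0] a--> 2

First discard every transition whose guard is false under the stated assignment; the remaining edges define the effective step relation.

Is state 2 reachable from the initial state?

Answer: UNREACHABLE

Analysis:
8 transition(s) survive guard evaluation.
depth 0: {0}
depth 1: {7}  now seen {0,7}
R = {0,7}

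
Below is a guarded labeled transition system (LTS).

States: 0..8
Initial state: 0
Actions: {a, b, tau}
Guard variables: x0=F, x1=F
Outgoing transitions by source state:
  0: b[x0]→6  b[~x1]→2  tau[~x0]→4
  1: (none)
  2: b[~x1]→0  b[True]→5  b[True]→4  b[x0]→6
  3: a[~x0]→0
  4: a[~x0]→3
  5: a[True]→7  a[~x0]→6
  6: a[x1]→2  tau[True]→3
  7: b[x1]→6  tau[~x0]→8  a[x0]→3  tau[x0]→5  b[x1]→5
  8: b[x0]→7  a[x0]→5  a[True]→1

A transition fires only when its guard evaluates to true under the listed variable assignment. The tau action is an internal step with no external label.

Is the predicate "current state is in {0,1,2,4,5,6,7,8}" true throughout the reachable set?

Answer: INVARIANT VIOLATED at state 3

Trace:
Allowed set {0,1,2,4,5,6,7,8}
Reachable = {0,1,2,3,4,5,6,7,8}
  0: ok
  1: ok
  2: ok
  3: outside
  4: ok
  5: ok
  6: ok
  7: ok
  8: ok
counterexample path to 3: tau·a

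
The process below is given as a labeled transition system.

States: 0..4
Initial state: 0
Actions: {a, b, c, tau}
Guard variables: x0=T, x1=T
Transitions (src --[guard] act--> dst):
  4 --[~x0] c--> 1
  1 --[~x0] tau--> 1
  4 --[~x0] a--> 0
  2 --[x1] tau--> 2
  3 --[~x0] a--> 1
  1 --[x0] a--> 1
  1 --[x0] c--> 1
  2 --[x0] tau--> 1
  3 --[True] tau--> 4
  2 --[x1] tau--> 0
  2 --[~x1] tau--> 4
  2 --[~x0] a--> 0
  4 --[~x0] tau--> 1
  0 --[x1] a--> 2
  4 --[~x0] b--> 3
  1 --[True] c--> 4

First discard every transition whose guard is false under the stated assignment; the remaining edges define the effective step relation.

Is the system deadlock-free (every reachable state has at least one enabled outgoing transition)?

Answer: DEADLOCK at state 4

Analysis:
Reachable = {0,1,2,4}
  0: a→2  [deg 1]
  1: a→1  c→1  c→4  [deg 3]
  2: tau→0  tau→1  tau→2  [deg 3]
  4: ∅  [deadlock]
trace reaching 4: a·tau·c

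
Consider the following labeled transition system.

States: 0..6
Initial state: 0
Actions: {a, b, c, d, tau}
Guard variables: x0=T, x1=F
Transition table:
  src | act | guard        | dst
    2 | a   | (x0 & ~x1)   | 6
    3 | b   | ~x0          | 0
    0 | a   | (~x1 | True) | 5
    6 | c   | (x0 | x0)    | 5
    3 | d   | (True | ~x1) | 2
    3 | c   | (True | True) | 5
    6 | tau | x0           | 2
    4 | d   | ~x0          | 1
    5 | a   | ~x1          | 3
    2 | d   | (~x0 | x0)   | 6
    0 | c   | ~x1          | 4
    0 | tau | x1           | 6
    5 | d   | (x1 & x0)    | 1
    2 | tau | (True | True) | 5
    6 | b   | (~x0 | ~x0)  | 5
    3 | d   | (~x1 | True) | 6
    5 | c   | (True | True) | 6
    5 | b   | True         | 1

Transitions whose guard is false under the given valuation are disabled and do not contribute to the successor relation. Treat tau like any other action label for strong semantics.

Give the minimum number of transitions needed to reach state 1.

Answer: 2

Trace:
BFS to 1:
  L0 = {0}
  L1 = {4,5}
  L2 = {1,3,6}
depth(1)=2, e.g. a·b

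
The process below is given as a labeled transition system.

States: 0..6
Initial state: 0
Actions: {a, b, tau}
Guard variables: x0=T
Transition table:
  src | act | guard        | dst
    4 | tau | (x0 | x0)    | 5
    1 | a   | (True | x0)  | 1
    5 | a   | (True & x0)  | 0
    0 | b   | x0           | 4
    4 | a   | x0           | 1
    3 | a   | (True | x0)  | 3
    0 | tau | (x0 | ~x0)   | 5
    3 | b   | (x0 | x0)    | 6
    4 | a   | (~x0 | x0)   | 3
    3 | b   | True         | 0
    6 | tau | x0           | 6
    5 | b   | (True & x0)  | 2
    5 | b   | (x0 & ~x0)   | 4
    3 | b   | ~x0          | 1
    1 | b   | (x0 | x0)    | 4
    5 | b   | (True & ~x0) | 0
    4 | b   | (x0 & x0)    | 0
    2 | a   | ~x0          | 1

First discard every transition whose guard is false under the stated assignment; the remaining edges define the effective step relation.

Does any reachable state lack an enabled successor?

Answer: DEADLOCK at state 2

Trace:
Reachable = {0,1,2,3,4,5,6}
  0: b→4  tau→5  [2 exit(s)]
  1: a→1  b→4  [2 exit(s)]
  2: ∅  [no exit]
  3: a→3  b→0  b→6  [3 exit(s)]
  4: a→1  a→3  b→0  tau→5  [4 exit(s)]
  5: a→0  b→2  [2 exit(s)]
  6: tau→6  [1 exit(s)]
Path to 2: tau·b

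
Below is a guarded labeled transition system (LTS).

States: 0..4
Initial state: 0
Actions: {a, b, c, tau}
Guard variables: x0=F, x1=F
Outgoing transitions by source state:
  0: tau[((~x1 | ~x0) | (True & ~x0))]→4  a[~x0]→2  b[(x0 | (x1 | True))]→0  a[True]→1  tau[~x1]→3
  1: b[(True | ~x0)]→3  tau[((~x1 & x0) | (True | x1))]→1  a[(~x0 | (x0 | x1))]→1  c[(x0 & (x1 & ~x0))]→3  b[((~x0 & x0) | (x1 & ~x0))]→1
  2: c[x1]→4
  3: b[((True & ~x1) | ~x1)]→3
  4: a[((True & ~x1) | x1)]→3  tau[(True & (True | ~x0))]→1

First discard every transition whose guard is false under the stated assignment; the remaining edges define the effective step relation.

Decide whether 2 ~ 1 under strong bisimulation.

Bisimulation quotient by refinement:
  P[0] = {{0,1,2,3,4}}
  P[1] = {{0,1},{2},{3},{4}}
  P[2] = {{0},{1},{2},{3},{4}}
Fixed point at round 3; 5 class(es).
2∈{2}, 1∈{1}

Answer: NOT BISIMILAR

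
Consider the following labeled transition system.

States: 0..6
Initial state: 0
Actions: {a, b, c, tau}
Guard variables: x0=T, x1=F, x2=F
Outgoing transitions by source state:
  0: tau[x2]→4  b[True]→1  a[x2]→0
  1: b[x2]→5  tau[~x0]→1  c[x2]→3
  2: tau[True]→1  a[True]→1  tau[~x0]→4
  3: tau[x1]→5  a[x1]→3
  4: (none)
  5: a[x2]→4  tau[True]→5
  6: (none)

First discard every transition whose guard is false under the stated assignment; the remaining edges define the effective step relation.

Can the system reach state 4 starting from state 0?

After dropping false guards: 4 live edges.
L0 = {0}
L1 = {1}  now seen {0,1}
Reachable = {0,1}

Answer: UNREACHABLE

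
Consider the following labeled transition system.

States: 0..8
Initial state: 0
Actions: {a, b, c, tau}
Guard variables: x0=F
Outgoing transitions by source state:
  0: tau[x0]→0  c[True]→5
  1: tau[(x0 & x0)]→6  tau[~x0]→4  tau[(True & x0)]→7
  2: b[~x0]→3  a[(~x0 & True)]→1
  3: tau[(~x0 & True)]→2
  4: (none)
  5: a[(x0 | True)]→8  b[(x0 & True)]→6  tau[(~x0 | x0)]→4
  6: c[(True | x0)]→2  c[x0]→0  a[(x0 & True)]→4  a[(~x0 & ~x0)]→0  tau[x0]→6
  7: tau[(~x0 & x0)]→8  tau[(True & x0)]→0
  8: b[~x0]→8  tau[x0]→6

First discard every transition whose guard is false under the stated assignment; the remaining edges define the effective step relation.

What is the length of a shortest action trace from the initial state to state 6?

Breadth-first toward 6:
  depth 0: {0}
  depth 1: {5}
  depth 2: {4,8}
6 never appears.

Answer: UNREACHABLE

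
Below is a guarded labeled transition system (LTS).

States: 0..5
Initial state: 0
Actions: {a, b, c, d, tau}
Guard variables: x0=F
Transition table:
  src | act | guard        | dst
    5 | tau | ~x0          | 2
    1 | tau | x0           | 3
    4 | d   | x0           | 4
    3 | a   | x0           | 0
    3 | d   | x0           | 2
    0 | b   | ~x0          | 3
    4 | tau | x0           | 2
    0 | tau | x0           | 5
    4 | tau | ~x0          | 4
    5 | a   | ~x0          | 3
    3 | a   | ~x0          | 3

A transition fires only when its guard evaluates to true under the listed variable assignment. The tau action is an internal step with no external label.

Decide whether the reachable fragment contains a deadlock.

Answer: DEADLOCK-FREE

Working:
Reach set: {0,3}
  0: b→3  [deg 1]
  3: a→3  [deg 1]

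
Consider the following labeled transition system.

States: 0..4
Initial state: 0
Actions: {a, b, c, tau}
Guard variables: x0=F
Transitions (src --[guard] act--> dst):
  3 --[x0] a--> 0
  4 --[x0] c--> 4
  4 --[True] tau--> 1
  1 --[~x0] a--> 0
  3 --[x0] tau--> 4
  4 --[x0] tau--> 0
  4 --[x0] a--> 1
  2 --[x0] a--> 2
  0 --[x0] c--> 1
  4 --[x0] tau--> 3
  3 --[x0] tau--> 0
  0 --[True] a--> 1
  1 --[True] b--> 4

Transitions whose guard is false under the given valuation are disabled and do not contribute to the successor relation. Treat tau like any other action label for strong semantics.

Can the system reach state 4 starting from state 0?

4 transition(s) survive guard evaluation.
depth 0: {0}
depth 1: {1}  cumulative {0,1}
depth 2: {4}  cumulative {0,1,4}
Reachable = {0,1,4}
witness 4: a·b

Answer: REACHABLE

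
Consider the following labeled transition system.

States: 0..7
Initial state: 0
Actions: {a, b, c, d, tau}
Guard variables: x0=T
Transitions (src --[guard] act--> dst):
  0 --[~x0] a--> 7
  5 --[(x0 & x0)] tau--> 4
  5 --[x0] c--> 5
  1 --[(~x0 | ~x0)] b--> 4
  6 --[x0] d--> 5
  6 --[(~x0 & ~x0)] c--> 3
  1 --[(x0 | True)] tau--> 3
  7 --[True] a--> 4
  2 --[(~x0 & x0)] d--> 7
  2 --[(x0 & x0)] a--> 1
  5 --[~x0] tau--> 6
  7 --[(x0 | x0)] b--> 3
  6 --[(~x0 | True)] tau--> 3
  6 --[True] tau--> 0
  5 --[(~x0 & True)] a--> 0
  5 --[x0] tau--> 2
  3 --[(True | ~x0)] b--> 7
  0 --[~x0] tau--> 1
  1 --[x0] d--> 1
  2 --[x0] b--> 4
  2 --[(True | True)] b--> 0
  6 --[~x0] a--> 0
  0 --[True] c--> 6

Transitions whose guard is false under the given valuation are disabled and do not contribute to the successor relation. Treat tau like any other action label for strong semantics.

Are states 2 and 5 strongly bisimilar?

Answer: NOT BISIMILAR

Analysis:
Refine partition for ~:
  round 0: {{0,1,2,3,4,5,6,7}}
  round 1: {{0},{1,6},{2,7},{3},{4},{5}}
  round 2: {{0},{1},{2},{3},{4},{5},{6},{7}}
Fixed point at round 3; 8 class(es).
2∈{2}, 5∈{5}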